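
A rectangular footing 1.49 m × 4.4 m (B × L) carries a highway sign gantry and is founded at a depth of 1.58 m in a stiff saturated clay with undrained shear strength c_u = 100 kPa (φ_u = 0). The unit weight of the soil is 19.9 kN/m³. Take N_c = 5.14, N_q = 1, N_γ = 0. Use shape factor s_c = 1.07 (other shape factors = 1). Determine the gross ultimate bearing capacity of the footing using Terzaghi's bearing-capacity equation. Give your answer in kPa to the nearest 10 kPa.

q_ult ≈ 580 kPa

q = γ·D_f = 19.9 × 1.58 = 31.442 kPa.
c·N_c·s_c = 100 × 5.14 × 1.07 = 549.98 kPa
q·N_q = 31.442 × 1 = 31.442 kPa
q_ult = 549.98 + 31.442 = 581.42 kPa.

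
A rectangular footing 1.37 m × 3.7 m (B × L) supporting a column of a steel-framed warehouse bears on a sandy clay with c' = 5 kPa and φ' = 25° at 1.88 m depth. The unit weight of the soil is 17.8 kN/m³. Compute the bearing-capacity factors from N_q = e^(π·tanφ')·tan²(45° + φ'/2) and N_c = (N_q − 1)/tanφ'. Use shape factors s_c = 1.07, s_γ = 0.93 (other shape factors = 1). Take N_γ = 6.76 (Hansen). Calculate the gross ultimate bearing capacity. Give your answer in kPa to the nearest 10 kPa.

q_ult ≈ 540 kPa

tan25° = 0.4663, so N_q = e^(π×0.4663)·tan²(57.5°) = 4.327 × 2.464 = 10.66.
N_c = (10.66 − 1)/tan25° = 20.72.
q = γ·D_f = 17.8 × 1.88 = 33.464 kPa.
c·N_c·s_c = 5 × 20.721 × 1.07 = 110.85 kPa
q·N_q = 33.464 × 10.662 = 356.8 kPa
0.5·γ·B·N_γ·s_γ = 0.5 × 17.8 × 1.37 × 6.76 × 0.93 = 76.655 kPa
q_ult = 110.85 + 356.8 + 76.655 = 544.31 kPa.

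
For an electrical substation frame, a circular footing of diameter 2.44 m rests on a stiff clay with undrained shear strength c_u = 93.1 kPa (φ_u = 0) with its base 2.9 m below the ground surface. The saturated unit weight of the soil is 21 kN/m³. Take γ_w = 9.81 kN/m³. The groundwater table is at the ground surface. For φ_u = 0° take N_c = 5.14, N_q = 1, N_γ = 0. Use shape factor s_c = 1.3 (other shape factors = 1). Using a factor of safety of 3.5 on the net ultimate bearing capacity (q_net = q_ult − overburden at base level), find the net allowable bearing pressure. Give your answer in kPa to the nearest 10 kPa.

γ' = 21 − 9.81 = 11.19 kN/m³ (submerged throughout). q = 11.19 × 2.9 = 32.451 kPa.
c·N_c·s_c = 93.1 × 5.14 × 1.3 = 622.09 kPa
q·N_q = 32.451 × 1 = 32.451 kPa
q_ult = 622.09 + 32.451 = 654.55 kPa.
q_net = 654.55 − 32.451 = 622.09 kPa.
q_all(net) = 622.09 / 3.5 = 177.74 kPa.

q_all(net) ≈ 180 kPa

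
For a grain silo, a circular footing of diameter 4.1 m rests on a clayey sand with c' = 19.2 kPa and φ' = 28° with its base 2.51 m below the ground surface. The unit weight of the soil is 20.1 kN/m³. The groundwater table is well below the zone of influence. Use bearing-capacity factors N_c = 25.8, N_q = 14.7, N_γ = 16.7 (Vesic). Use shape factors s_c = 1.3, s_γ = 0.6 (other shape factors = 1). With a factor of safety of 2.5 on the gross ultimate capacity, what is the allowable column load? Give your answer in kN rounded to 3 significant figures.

q = γ·D_f = 20.1 × 2.51 = 50.451 kPa.
c·N_c·s_c = 19.2 × 25.8 × 1.3 = 643.97 kPa
q·N_q = 50.451 × 14.7 = 741.63 kPa
0.5·γ·B·N_γ·s_γ = 0.5 × 20.1 × 4.1 × 16.7 × 0.6 = 412.87 kPa
q_ult = 643.97 + 741.63 + 412.87 = 1798.5 kPa.
Gross allowable pressure q_all = 1798.5 / 2.5 = 719.39 kPa.
Footing area = 13.2025 m², so allowable column load = 719.39 × 13.2025 = 9497.7 kN.

P_all ≈ 9500 kN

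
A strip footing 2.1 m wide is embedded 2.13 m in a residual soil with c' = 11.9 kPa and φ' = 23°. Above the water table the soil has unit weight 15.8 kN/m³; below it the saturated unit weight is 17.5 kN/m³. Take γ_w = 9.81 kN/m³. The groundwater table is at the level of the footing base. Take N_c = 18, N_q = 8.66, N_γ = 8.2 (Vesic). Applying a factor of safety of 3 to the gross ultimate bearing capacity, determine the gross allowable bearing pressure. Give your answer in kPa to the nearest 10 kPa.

q_all ≈ 190 kPa

Overburden at base level: q = 15.8 × 2.13 = 33.654 kPa.
Below the base the soil is submerged, so the ½γBN_γ term uses γ' = 17.5 − 9.81 = 7.69 kN/m³.
Cohesion term c·N_c = 11.9 × 18 = 214.2 kPa; surcharge term q·N_q = 33.654 × 8.66 = 291.44 kPa; self-weight term 0.5·γ·B·N_γ = 0.5 × 7.69 × 2.1 × 8.2 = 66.211 kPa.
q_ult = 214.2 + 291.44 + 66.211 = 571.85 kPa.
q_all = q_ult / FS = 571.85 / 3 = 190.62 kPa.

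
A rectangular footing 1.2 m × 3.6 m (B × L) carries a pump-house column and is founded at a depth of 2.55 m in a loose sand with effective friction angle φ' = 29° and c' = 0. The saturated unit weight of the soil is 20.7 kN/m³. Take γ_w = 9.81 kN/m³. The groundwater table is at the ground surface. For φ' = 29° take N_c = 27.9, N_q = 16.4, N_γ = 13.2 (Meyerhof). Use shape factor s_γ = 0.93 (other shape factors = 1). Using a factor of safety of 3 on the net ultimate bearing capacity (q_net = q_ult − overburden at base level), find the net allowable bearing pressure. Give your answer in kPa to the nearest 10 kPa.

γ' = 20.7 − 9.81 = 10.89 kN/m³ (submerged throughout). q = 10.89 × 2.55 = 27.769 kPa; the same γ' applies in the ½γBN_γ term.
q·N_q = 27.769 × 16.4 = 455.42 kPa
0.5·γ·B·N_γ·s_γ = 0.5 × 10.89 × 1.2 × 13.2 × 0.93 = 80.211 kPa
q_ult = 455.42 + 80.211 = 535.63 kPa.
q_net = 535.63 − 27.769 = 507.86 kPa.
q_all(net) = 507.86 / 3 = 169.29 kPa.

q_all(net) ≈ 170 kPa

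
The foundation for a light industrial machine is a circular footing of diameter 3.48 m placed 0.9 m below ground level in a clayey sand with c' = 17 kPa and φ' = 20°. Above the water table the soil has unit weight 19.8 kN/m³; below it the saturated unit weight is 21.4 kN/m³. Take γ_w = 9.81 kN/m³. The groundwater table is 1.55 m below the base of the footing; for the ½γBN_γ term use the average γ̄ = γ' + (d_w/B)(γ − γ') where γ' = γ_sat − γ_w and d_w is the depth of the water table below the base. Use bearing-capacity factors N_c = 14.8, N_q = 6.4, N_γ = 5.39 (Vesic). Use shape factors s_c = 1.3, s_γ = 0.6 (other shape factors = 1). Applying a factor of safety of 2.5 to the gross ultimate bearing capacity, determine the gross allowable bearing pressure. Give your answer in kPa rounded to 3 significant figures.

q_all ≈ 211 kPa

q = γ·D_f = 19.8 × 0.9 = 17.82 kPa.
γ' = 11.59 kN/m³; averaging over the depth B below the base, γ̄ = γ' + (d_w/B)(γ − γ') = 15.247 kN/m³.
c·N_c·s_c = 17 × 14.8 × 1.3 = 327.08 kPa
q·N_q = 17.82 × 6.4 = 114.05 kPa
0.5·γ·B·N_γ·s_γ = 0.5 × 15.247 × 3.48 × 5.39 × 0.6 = 85.796 kPa
q_ult = 327.08 + 114.05 + 85.796 = 526.92 kPa.
q_all = q_ult / FS = 526.92 / 2.5 = 210.77 kPa.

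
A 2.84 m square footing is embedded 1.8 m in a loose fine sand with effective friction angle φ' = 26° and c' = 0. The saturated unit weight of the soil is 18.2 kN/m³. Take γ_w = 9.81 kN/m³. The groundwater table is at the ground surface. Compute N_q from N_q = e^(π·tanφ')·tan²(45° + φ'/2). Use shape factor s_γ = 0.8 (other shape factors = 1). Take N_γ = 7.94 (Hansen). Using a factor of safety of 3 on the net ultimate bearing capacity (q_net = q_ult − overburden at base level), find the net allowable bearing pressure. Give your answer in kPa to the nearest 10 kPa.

q_all(net) ≈ 80 kPa

N_q = e^(π·tan26°)·tan²(58°) = 11.85.
γ' = 18.2 − 9.81 = 8.39 kN/m³ (submerged throughout). q = 8.39 × 1.8 = 15.102 kPa; the same γ' applies in the ½γBN_γ term.
q·N_q = 15.102 × 11.854 = 179.02 kPa
0.5·γ·B·N_γ·s_γ = 0.5 × 8.39 × 2.84 × 7.94 × 0.8 = 75.676 kPa
q_ult = 179.02 + 75.676 = 254.7 kPa.
q_net = 254.7 − 15.102 = 239.6 kPa.
q_all(net) = 239.6 / 3 = 79.866 kPa.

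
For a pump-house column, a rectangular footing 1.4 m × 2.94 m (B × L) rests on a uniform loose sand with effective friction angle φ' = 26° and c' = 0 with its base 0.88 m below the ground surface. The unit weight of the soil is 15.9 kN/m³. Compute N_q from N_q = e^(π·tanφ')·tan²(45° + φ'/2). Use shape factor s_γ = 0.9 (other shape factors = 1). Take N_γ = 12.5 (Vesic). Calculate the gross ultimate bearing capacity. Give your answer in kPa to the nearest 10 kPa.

q_ult ≈ 290 kPa

tan26° = 0.4877, so N_q = e^(π×0.4877)·tan²(58°) = 4.629 × 2.561 = 11.85.
Overburden at base level: q = 15.9 × 0.88 = 13.992 kPa.
Surcharge term q·N_q = 13.992 × 11.854 = 165.86 kPa; self-weight term 0.5·γ·B·N_γ·s_γ = 0.5 × 15.9 × 1.4 × 12.5 × 0.9 = 125.21 kPa.
q_ult = 165.86 + 125.21 = 291.08 kPa.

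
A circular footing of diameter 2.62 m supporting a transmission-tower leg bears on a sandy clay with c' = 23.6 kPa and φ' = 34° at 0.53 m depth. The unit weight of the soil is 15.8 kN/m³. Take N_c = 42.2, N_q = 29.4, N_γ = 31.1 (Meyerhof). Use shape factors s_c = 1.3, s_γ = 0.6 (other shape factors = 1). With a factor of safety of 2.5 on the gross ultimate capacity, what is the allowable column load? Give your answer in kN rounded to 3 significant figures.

P_all ≈ 4160 kN

Overburden at base level: q = 15.8 × 0.53 = 8.374 kPa.
Cohesion term c·N_c·s_c = 23.6 × 42.2 × 1.3 = 1294.7 kPa; surcharge term q·N_q = 8.374 × 29.4 = 246.2 kPa; self-weight term 0.5·γ·B·N_γ·s_γ = 0.5 × 15.8 × 2.62 × 31.1 × 0.6 = 386.22 kPa.
q_ult = 1294.7 + 246.2 + 386.22 = 1927.1 kPa.
Gross allowable pressure q_all = 1927.1 / 2.5 = 770.85 kPa.
Footing area = 5.3913 m², so allowable column load = 770.85 × 5.3913 = 4155.9 kN.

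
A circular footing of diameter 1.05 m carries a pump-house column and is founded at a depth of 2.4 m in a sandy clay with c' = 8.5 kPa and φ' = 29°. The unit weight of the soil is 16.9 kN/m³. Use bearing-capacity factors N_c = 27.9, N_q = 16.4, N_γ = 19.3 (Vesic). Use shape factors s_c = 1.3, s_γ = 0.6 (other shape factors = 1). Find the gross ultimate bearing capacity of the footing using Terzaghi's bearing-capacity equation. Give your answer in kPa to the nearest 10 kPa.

Overburden at base level: q = 16.9 × 2.4 = 40.56 kPa.
Cohesion term c·N_c·s_c = 8.5 × 27.9 × 1.3 = 308.29 kPa; surcharge term q·N_q = 40.56 × 16.4 = 665.18 kPa; self-weight term 0.5·γ·B·N_γ·s_γ = 0.5 × 16.9 × 1.05 × 19.3 × 0.6 = 102.74 kPa.
q_ult = 308.29 + 665.18 + 102.74 = 1076.2 kPa.

q_ult ≈ 1080 kPa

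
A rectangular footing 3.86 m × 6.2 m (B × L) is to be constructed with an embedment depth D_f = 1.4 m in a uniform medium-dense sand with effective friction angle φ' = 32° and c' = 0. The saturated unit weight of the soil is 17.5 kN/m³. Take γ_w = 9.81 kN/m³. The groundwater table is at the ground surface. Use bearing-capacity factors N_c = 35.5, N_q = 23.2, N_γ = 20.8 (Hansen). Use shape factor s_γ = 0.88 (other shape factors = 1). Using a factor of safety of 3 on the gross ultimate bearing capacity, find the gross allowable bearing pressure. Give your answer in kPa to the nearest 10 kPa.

q_all ≈ 170 kPa

γ' = 17.5 − 9.81 = 7.69 kN/m³ (submerged throughout). q = 7.69 × 1.4 = 10.766 kPa; the same γ' applies in the ½γBN_γ term.
q·N_q = 10.766 × 23.2 = 249.77 kPa
0.5·γ·B·N_γ·s_γ = 0.5 × 7.69 × 3.86 × 20.8 × 0.88 = 271.66 kPa
q_ult = 249.77 + 271.66 = 521.43 kPa.
q_all = 521.43 / 3 = 173.81 kPa.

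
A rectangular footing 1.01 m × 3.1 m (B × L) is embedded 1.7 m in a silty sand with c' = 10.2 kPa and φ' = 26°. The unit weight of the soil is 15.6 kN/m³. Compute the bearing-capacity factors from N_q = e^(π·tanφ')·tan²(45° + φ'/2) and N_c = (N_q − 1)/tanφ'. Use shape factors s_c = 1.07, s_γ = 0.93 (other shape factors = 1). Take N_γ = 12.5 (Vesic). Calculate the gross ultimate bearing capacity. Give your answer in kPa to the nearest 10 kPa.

tan26° = 0.4877, so N_q = e^(π×0.4877)·tan²(58°) = 4.629 × 2.561 = 11.85.
N_c = (11.85 − 1)/tan26° = 22.25.
Effective surcharge at the founding depth q = γ·D_f = 15.6 × 1.7 = 26.52 kPa.
q_ult = c·N_c·s_c + q·N_q + 0.5·γ·B·N_γ·s_γ
     = 10.2 × 22.254 × 1.07 + 26.52 × 11.854 + 0.5 × 15.6 × 1.01 × 12.5 × 0.93
     = 242.88 + 314.37 + 91.582 = 648.84 kPa.

q_ult ≈ 650 kPa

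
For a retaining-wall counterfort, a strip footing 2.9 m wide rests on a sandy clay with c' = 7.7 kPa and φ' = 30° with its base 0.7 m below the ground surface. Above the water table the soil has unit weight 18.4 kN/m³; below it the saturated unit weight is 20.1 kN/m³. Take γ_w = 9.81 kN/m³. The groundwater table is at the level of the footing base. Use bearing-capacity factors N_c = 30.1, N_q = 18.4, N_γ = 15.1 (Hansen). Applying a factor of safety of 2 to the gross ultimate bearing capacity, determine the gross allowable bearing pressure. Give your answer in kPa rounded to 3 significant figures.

q = γ·D_f = 18.4 × 0.7 = 12.88 kPa.
For the ½γBN_γ term take γ' = 20.1 − 9.81 = 10.29 kN/m³ (soil below base is submerged).
c·N_c = 7.7 × 30.1 = 231.77 kPa
q·N_q = 12.88 × 18.4 = 236.99 kPa
0.5·γ·B·N_γ = 0.5 × 10.29 × 2.9 × 15.1 = 225.3 kPa
q_ult = 231.77 + 236.99 + 225.3 = 694.06 kPa.
q_all = q_ult / FS = 694.06 / 2 = 347.03 kPa.

q_all ≈ 347 kPa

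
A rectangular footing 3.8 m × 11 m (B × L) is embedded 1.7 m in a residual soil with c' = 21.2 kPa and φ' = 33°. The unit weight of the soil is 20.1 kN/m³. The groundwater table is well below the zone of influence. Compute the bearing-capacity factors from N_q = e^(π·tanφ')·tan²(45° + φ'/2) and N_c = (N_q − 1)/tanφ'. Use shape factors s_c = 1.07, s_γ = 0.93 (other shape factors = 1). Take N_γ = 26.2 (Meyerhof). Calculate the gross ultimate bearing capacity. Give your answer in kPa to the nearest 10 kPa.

tan33° = 0.6494, so N_q = e^(π×0.6494)·tan²(61.5°) = 7.692 × 3.392 = 26.09.
N_c = (26.09 − 1)/tan33° = 38.64.
q = γ·D_f = 20.1 × 1.7 = 34.17 kPa.
c·N_c·s_c = 21.2 × 38.638 × 1.07 = 876.47 kPa
q·N_q = 34.17 × 26.092 = 891.56 kPa
0.5·γ·B·N_γ·s_γ = 0.5 × 20.1 × 3.8 × 26.2 × 0.93 = 930.54 kPa
q_ult = 876.47 + 891.56 + 930.54 = 2698.6 kPa.

q_ult ≈ 2700 kPa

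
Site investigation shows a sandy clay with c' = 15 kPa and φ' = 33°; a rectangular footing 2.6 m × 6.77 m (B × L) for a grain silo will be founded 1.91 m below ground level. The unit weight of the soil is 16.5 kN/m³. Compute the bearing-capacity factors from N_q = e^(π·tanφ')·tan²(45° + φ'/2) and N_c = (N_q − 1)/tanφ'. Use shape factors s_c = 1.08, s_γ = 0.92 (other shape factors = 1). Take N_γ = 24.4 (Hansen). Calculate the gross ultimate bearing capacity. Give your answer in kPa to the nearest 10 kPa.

tan33° = 0.6494, so N_q = e^(π×0.6494)·tan²(61.5°) = 7.692 × 3.392 = 26.09.
N_c = (26.09 − 1)/tan33° = 38.64.
Overburden at base level: q = 16.5 × 1.91 = 31.515 kPa.
Cohesion term c·N_c·s_c = 15 × 38.638 × 1.08 = 625.94 kPa; surcharge term q·N_q = 31.515 × 26.092 = 822.29 kPa; self-weight term 0.5·γ·B·N_γ·s_γ = 0.5 × 16.5 × 2.6 × 24.4 × 0.92 = 481.51 kPa.
q_ult = 625.94 + 822.29 + 481.51 = 1929.7 kPa.

q_ult ≈ 1930 kPa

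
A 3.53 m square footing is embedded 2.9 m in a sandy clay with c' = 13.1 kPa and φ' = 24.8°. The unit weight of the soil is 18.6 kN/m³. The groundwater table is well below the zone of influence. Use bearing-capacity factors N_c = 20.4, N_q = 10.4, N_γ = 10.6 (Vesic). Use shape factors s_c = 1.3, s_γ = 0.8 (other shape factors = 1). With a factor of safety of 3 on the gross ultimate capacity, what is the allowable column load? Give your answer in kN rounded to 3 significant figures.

P_all ≈ 4930 kN

Effective surcharge at the founding depth q = γ·D_f = 18.6 × 2.9 = 53.94 kPa.
q_ult = c·N_c·s_c + q·N_q + 0.5·γ·B·N_γ·s_γ
     = 13.1 × 20.4 × 1.3 + 53.94 × 10.4 + 0.5 × 18.6 × 3.53 × 10.6 × 0.8
     = 347.41 + 560.98 + 278.39 = 1186.8 kPa.
Gross allowable pressure q_all = 1186.8 / 3 = 395.59 kPa.
Footing area = 12.4609 m², so allowable column load = 395.59 × 12.4609 = 4929.4 kN.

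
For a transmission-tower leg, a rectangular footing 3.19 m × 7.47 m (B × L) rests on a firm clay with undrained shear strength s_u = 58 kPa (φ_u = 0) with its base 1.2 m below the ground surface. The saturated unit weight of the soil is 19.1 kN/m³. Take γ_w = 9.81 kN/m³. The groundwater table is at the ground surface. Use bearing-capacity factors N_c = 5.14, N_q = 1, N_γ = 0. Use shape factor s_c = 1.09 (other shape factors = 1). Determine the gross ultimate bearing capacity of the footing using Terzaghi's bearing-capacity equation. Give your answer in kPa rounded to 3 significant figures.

q_ult ≈ 336 kPa

With the water table at the surface the whole profile is submerged: γ' = 19.1 − 9.81 = 9.29 kN/m³, so q = γ'·D_f = 11.148 kPa.
q_ult = c·N_c·s_c + q·N_q
     = 58 × 5.14 × 1.09 + 11.148 × 1
     = 324.95 + 11.148 = 336.1 kPa.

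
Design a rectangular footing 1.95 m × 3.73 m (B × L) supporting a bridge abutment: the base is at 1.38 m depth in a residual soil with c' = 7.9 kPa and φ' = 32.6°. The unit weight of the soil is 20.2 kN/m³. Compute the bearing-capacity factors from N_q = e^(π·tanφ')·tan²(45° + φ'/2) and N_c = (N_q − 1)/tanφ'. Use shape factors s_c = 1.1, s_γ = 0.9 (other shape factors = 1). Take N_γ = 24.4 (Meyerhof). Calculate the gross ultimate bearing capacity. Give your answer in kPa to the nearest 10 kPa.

tan32.6° = 0.6395, so N_q = e^(π×0.6395)·tan²(61.3°) = 7.457 × 3.336 = 24.88.
N_c = (24.88 − 1)/tan32.6° = 37.34.
q = γ·D_f = 20.2 × 1.38 = 27.876 kPa.
c·N_c·s_c = 7.9 × 37.337 × 1.1 = 324.46 kPa
q·N_q = 27.876 × 24.878 = 693.49 kPa
0.5·γ·B·N_γ·s_γ = 0.5 × 20.2 × 1.95 × 24.4 × 0.9 = 432.5 kPa
q_ult = 324.46 + 693.49 + 432.5 = 1450.5 kPa.

q_ult ≈ 1450 kPa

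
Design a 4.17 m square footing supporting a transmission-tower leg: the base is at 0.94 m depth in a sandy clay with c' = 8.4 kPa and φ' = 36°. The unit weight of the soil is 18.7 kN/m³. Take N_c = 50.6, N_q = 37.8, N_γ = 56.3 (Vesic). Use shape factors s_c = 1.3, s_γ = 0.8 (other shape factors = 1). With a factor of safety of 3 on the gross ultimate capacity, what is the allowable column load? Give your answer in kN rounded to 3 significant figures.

P_all ≈ 17200 kN

q = γ·D_f = 18.7 × 0.94 = 17.578 kPa.
c·N_c·s_c = 8.4 × 50.6 × 1.3 = 552.55 kPa
q·N_q = 17.578 × 37.8 = 664.45 kPa
0.5·γ·B·N_γ·s_γ = 0.5 × 18.7 × 4.17 × 56.3 × 0.8 = 1756.1 kPa
q_ult = 552.55 + 664.45 + 1756.1 = 2973.1 kPa.
Gross allowable pressure q_all = 2973.1 / 3 = 991.03 kPa.
Footing area = 17.3889 m², so allowable column load = 991.03 × 17.3889 = 17233 kN.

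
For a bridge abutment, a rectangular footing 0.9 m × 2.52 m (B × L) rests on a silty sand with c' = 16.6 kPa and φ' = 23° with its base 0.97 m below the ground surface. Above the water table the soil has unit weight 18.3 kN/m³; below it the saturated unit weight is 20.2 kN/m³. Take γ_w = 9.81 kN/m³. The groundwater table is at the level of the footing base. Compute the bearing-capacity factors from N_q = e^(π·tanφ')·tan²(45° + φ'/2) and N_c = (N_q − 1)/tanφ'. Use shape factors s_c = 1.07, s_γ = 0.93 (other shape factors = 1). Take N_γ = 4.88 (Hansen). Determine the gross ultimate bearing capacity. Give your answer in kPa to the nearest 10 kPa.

q_ult ≈ 500 kPa

tan23° = 0.4245, so N_q = e^(π×0.4245)·tan²(56.5°) = 3.794 × 2.283 = 8.66.
N_c = (8.66 − 1)/tan23° = 18.05.
Overburden at base level: q = 18.3 × 0.97 = 17.751 kPa.
Below the base the soil is submerged, so the ½γBN_γ term uses γ' = 20.2 − 9.81 = 10.39 kN/m³.
Cohesion term c·N_c·s_c = 16.6 × 18.049 × 1.07 = 320.58 kPa; surcharge term q·N_q = 17.751 × 8.6612 = 153.74 kPa; self-weight term 0.5·γ·B·N_γ·s_γ = 0.5 × 10.39 × 0.9 × 4.88 × 0.93 = 21.219 kPa.
q_ult = 320.58 + 153.74 + 21.219 = 495.54 kPa.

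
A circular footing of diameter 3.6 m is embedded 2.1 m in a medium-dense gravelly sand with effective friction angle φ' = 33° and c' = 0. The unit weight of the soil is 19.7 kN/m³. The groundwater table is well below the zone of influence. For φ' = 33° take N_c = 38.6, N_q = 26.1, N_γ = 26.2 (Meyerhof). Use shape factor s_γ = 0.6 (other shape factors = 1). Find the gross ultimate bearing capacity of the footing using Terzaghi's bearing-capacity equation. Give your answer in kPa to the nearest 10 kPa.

Effective surcharge at the founding depth q = γ·D_f = 19.7 × 2.1 = 41.37 kPa.
q_ult = q·N_q + 0.5·γ·B·N_γ·s_γ
     = 41.37 × 26.1 + 0.5 × 19.7 × 3.6 × 26.2 × 0.6
     = 1079.8 + 557.43 = 1637.2 kPa.

q_ult ≈ 1640 kPa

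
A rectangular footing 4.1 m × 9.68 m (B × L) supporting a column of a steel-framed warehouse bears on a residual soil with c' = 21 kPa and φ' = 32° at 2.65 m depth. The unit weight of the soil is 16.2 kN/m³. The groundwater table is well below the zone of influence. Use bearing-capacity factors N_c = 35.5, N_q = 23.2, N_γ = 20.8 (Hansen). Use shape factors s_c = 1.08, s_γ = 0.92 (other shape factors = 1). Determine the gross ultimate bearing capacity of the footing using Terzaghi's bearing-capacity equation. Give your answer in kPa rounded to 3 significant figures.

q = γ·D_f = 16.2 × 2.65 = 42.93 kPa.
c·N_c·s_c = 21 × 35.5 × 1.08 = 805.14 kPa
q·N_q = 42.93 × 23.2 = 995.98 kPa
0.5·γ·B·N_γ·s_γ = 0.5 × 16.2 × 4.1 × 20.8 × 0.92 = 635.51 kPa
q_ult = 805.14 + 995.98 + 635.51 = 2436.6 kPa.

q_ult ≈ 2440 kPa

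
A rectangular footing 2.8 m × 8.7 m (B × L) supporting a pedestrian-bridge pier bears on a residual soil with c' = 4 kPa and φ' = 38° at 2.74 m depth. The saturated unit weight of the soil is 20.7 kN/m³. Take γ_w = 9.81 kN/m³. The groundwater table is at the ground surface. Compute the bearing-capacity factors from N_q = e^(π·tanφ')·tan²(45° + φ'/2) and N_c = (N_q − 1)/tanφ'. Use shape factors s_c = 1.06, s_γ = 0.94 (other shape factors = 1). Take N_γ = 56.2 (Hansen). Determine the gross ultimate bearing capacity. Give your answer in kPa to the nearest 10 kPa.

tan38° = 0.7813, so N_q = e^(π×0.7813)·tan²(64°) = 11.64 × 4.204 = 48.93.
N_c = (48.93 − 1)/tan38° = 61.35.
Water table at ground surface, so effective unit weight γ' = 20.7 − 9.81 = 10.89 kN/m³ is used throughout; overburden q = 10.89 × 2.74 = 29.839 kPa; the same γ' applies in the ½γBN_γ term.
Cohesion term c·N_c·s_c = 4 × 61.352 × 1.06 = 260.13 kPa; surcharge term q·N_q = 29.839 × 48.933 = 1460.1 kPa; self-weight term 0.5·γ·B·N_γ·s_γ = 0.5 × 10.89 × 2.8 × 56.2 × 0.94 = 805.42 kPa.
q_ult = 260.13 + 1460.1 + 805.42 = 2525.6 kPa.

q_ult ≈ 2530 kPa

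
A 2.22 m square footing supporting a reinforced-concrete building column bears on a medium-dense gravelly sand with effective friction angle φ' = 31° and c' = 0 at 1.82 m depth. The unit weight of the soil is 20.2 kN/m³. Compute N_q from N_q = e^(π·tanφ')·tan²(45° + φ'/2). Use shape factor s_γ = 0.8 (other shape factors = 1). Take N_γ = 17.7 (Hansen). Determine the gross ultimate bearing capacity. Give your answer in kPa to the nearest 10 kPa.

q_ult ≈ 1080 kPa

tan31° = 0.6009, so N_q = e^(π×0.6009)·tan²(60.5°) = 6.604 × 3.124 = 20.63.
Effective surcharge at the founding depth q = γ·D_f = 20.2 × 1.82 = 36.764 kPa.
q_ult = q·N_q + 0.5·γ·B·N_γ·s_γ
     = 36.764 × 20.631 + 0.5 × 20.2 × 2.22 × 17.7 × 0.8
     = 758.47 + 317.5 = 1076 kPa.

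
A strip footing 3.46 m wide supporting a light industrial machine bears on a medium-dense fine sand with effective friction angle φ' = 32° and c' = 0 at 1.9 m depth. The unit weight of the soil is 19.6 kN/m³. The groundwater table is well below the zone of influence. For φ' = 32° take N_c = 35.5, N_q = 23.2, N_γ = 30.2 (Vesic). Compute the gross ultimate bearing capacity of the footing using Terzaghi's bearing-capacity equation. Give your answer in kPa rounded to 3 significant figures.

q_ult ≈ 1890 kPa

Overburden at base level: q = 19.6 × 1.9 = 37.24 kPa.
Surcharge term q·N_q = 37.24 × 23.2 = 863.97 kPa; self-weight term 0.5·γ·B·N_γ = 0.5 × 19.6 × 3.46 × 30.2 = 1024 kPa.
q_ult = 863.97 + 1024 = 1888 kPa.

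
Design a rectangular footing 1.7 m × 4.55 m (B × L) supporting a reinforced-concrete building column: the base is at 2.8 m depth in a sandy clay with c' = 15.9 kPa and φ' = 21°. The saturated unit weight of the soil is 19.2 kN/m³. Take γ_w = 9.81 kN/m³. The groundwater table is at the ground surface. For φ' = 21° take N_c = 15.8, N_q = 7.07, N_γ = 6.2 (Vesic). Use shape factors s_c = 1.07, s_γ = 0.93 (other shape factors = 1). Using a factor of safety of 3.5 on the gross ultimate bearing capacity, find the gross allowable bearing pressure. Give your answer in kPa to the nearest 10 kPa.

q_all ≈ 140 kPa

With the water table at the surface the whole profile is submerged: γ' = 19.2 − 9.81 = 9.39 kN/m³, so q = γ'·D_f = 26.292 kPa; the same γ' applies in the ½γBN_γ term.
q_ult = c·N_c·s_c + q·N_q + 0.5·γ·B·N_γ·s_γ
     = 15.9 × 15.8 × 1.07 + 26.292 × 7.07 + 0.5 × 9.39 × 1.7 × 6.2 × 0.93
     = 268.81 + 185.88 + 46.021 = 500.71 kPa.
q_all = 500.71 / 3.5 = 143.06 kPa.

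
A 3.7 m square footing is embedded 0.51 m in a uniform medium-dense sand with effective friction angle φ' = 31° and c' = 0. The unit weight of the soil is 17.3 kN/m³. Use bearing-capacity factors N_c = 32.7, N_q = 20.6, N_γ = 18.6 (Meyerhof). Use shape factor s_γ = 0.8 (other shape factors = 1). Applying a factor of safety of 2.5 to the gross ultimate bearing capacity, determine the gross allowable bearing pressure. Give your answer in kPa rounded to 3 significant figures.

Effective surcharge at the founding depth q = γ·D_f = 17.3 × 0.51 = 8.823 kPa.
q_ult = q·N_q + 0.5·γ·B·N_γ·s_γ
     = 8.823 × 20.6 + 0.5 × 17.3 × 3.7 × 18.6 × 0.8
     = 181.75 + 476.23 = 657.99 kPa.
q_all = q_ult / FS = 657.99 / 2.5 = 263.2 kPa.

q_all ≈ 263 kPa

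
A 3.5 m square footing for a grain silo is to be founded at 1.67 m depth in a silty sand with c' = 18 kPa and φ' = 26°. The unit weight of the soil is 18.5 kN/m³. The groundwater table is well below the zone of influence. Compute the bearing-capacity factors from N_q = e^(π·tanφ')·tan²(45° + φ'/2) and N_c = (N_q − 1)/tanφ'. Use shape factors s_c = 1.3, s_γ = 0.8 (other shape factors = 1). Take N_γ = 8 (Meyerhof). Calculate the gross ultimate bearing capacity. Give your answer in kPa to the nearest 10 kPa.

tan26° = 0.4877, so N_q = e^(π×0.4877)·tan²(58°) = 4.629 × 2.561 = 11.85.
N_c = (11.85 − 1)/tan26° = 22.25.
Effective surcharge at the founding depth q = γ·D_f = 18.5 × 1.67 = 30.895 kPa.
q_ult = c·N_c·s_c + q·N_q + 0.5·γ·B·N_γ·s_γ
     = 18 × 22.254 × 1.3 + 30.895 × 11.854 + 0.5 × 18.5 × 3.5 × 8 × 0.8
     = 520.75 + 366.24 + 207.2 = 1094.2 kPa.

q_ult ≈ 1090 kPa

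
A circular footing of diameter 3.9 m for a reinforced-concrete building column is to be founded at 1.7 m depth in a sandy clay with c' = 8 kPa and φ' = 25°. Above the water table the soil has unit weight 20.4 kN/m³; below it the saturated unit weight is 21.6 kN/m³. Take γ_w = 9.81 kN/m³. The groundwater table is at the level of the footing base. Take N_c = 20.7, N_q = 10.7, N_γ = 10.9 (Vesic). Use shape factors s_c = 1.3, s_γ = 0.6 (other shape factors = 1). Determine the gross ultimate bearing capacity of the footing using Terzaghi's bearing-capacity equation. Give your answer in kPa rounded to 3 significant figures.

q_ult ≈ 737 kPa

Overburden at base level: q = 20.4 × 1.7 = 34.68 kPa.
Below the base the soil is submerged, so the ½γBN_γ term uses γ' = 21.6 − 9.81 = 11.79 kN/m³.
Cohesion term c·N_c·s_c = 8 × 20.7 × 1.3 = 215.28 kPa; surcharge term q·N_q = 34.68 × 10.7 = 371.08 kPa; self-weight term 0.5·γ·B·N_γ·s_γ = 0.5 × 11.79 × 3.9 × 10.9 × 0.6 = 150.36 kPa.
q_ult = 215.28 + 371.08 + 150.36 = 736.71 kPa.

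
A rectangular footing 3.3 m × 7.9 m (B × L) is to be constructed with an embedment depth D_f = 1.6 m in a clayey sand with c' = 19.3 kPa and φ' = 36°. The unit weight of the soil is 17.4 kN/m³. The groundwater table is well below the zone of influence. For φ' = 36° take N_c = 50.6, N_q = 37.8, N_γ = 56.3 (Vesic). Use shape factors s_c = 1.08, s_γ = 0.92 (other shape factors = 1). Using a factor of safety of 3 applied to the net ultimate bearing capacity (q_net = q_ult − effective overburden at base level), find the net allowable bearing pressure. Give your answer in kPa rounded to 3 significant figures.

q_all(net) ≈ 1190 kPa

Overburden at base level: q = 17.4 × 1.6 = 27.84 kPa.
Cohesion term c·N_c·s_c = 19.3 × 50.6 × 1.08 = 1054.7 kPa; surcharge term q·N_q = 27.84 × 37.8 = 1052.4 kPa; self-weight term 0.5·γ·B·N_γ·s_γ = 0.5 × 17.4 × 3.3 × 56.3 × 0.92 = 1487.1 kPa.
q_ult = 1054.7 + 1052.4 + 1487.1 = 3594.1 kPa.
Net ultimate: q_net = 3594.1 − 27.84 = 3566.3 kPa.
q_all(net) = 3566.3 / 3 = 1188.8 kPa.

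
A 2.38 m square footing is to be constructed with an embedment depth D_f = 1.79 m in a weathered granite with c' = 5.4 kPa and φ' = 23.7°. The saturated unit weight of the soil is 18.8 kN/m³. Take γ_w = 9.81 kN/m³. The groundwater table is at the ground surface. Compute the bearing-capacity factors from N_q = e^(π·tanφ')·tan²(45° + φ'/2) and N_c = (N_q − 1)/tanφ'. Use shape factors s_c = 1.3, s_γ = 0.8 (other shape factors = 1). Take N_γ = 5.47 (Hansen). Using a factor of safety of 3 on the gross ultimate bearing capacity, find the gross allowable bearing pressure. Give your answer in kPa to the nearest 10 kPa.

N_q = e^(π·tan23.7°)·tan²(56.85°) = 9.31; N_c = (N_q − 1)/tanφ' = 18.93.
With the water table at the surface the whole profile is submerged: γ' = 18.8 − 9.81 = 8.99 kN/m³, so q = γ'·D_f = 16.092 kPa; the same γ' applies in the ½γBN_γ term.
q_ult = c·N_c·s_c + q·N_q + 0.5·γ·B·N_γ·s_γ
     = 5.4 × 18.929 × 1.3 + 16.092 × 9.3092 + 0.5 × 8.99 × 2.38 × 5.47 × 0.8
     = 132.88 + 149.8 + 46.815 = 329.5 kPa.
q_all = 329.5 / 3 = 109.83 kPa.

q_all ≈ 110 kPa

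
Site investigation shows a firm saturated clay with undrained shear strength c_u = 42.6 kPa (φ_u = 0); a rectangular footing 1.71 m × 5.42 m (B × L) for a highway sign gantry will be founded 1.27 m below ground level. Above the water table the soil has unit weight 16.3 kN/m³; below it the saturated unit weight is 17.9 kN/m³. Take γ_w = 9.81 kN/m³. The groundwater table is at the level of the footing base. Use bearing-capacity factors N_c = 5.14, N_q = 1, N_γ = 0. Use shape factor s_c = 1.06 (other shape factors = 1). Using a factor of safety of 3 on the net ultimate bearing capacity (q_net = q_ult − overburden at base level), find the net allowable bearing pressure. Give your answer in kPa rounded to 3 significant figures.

q_all(net) ≈ 77.4 kPa

Overburden at base level: q = 16.3 × 1.27 = 20.701 kPa.
Cohesion term c·N_c·s_c = 42.6 × 5.14 × 1.06 = 232.1 kPa; surcharge term q·N_q = 20.701 × 1 = 20.701 kPa.
q_ult = 232.1 + 20.701 = 252.8 kPa.
q_net = 252.8 − 20.701 = 232.1 kPa.
q_all(net) = 232.1 / 3 = 77.367 kPa.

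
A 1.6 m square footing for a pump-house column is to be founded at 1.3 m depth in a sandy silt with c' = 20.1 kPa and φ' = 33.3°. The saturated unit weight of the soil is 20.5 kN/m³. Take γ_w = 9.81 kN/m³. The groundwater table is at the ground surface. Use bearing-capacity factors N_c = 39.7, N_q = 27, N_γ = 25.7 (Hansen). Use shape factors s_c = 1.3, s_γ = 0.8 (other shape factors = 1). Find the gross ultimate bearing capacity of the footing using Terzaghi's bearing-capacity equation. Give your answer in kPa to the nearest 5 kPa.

Water table at ground surface, so effective unit weight γ' = 20.5 − 9.81 = 10.69 kN/m³ is used throughout; overburden q = 10.69 × 1.3 = 13.897 kPa; the same γ' applies in the ½γBN_γ term.
Cohesion term c·N_c·s_c = 20.1 × 39.7 × 1.3 = 1037.4 kPa; surcharge term q·N_q = 13.897 × 27 = 375.22 kPa; self-weight term 0.5·γ·B·N_γ·s_γ = 0.5 × 10.69 × 1.6 × 25.7 × 0.8 = 175.83 kPa.
q_ult = 1037.4 + 375.22 + 175.83 = 1588.4 kPa.

q_ult ≈ 1590 kPa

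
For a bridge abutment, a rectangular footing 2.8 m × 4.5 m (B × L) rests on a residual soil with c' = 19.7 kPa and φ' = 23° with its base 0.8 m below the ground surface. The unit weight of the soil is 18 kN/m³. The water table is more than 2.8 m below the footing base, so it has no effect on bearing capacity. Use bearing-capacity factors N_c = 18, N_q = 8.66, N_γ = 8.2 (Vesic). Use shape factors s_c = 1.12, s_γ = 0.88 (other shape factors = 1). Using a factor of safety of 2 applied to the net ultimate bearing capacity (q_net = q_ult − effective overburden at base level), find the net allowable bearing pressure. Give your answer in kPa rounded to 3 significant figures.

q_all(net) ≈ 345 kPa

Overburden at base level: q = 18 × 0.8 = 14.4 kPa.
Cohesion term c·N_c·s_c = 19.7 × 18 × 1.12 = 397.15 kPa; surcharge term q·N_q = 14.4 × 8.66 = 124.7 kPa; self-weight term 0.5·γ·B·N_γ·s_γ = 0.5 × 18 × 2.8 × 8.2 × 0.88 = 181.84 kPa.
q_ult = 397.15 + 124.7 + 181.84 = 703.7 kPa.
Net ultimate: q_net = 703.7 − 14.4 = 689.3 kPa.
q_all(net) = 689.3 / 2 = 344.65 kPa.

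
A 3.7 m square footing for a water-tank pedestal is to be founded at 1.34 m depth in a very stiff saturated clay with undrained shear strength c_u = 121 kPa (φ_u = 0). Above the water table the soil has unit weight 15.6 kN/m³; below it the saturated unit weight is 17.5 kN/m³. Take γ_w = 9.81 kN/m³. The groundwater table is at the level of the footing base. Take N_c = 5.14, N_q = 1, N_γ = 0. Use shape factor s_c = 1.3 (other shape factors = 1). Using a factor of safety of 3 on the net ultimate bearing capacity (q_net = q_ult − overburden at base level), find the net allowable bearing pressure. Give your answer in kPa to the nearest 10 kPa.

Overburden at base level: q = 15.6 × 1.34 = 20.904 kPa.
Cohesion term c·N_c·s_c = 121 × 5.14 × 1.3 = 808.52 kPa; surcharge term q·N_q = 20.904 × 1 = 20.904 kPa.
q_ult = 808.52 + 20.904 = 829.43 kPa.
q_net = 829.43 − 20.904 = 808.52 kPa.
q_all(net) = 808.52 / 3 = 269.51 kPa.

q_all(net) ≈ 270 kPa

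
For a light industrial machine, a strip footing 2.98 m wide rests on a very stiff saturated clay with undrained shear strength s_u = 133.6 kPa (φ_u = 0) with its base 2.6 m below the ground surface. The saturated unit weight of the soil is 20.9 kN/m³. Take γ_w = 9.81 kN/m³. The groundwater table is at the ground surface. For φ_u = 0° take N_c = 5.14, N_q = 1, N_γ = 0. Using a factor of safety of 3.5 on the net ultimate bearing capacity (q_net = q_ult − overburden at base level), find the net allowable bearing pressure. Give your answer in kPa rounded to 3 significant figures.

Water table at ground surface, so effective unit weight γ' = 20.9 − 9.81 = 11.09 kN/m³ is used throughout; overburden q = 11.09 × 2.6 = 28.834 kPa.
Cohesion term c·N_c = 133.6 × 5.14 = 686.7 kPa; surcharge term q·N_q = 28.834 × 1 = 28.834 kPa.
q_ult = 686.7 + 28.834 = 715.54 kPa.
q_net = 715.54 − 28.834 = 686.7 kPa.
q_all(net) = 686.7 / 3.5 = 196.2 kPa.

q_all(net) ≈ 196 kPa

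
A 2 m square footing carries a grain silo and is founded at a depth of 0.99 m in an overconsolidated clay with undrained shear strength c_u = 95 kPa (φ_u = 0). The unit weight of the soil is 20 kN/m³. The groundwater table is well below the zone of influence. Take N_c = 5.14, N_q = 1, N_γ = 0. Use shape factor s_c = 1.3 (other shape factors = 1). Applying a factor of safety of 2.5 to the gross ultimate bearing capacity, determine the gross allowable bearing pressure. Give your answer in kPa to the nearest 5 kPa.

q_all ≈ 260 kPa

q = γ·D_f = 20 × 0.99 = 19.8 kPa.
c·N_c·s_c = 95 × 5.14 × 1.3 = 634.79 kPa
q·N_q = 19.8 × 1 = 19.8 kPa
q_ult = 634.79 + 19.8 = 654.59 kPa.
q_all = q_ult / FS = 654.59 / 2.5 = 261.84 kPa.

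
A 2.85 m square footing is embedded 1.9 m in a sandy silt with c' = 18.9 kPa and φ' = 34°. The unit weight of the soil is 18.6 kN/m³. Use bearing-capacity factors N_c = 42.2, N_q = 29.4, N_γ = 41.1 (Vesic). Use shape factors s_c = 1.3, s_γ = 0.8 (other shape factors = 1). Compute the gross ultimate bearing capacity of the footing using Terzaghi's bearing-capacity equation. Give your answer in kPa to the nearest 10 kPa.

Effective surcharge at the founding depth q = γ·D_f = 18.6 × 1.9 = 35.34 kPa.
q_ult = c·N_c·s_c + q·N_q + 0.5·γ·B·N_γ·s_γ
     = 18.9 × 42.2 × 1.3 + 35.34 × 29.4 + 0.5 × 18.6 × 2.85 × 41.1 × 0.8
     = 1036.9 + 1039 + 871.48 = 2947.3 kPa.

q_ult ≈ 2950 kPa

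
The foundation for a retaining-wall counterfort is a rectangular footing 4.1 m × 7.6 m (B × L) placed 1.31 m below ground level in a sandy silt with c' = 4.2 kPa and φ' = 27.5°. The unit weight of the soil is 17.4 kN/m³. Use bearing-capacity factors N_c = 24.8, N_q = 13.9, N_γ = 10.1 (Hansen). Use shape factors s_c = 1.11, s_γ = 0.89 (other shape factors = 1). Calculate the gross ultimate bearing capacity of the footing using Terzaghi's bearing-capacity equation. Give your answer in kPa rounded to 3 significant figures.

Effective surcharge at the founding depth q = γ·D_f = 17.4 × 1.31 = 22.794 kPa.
q_ult = c·N_c·s_c + q·N_q + 0.5·γ·B·N_γ·s_γ
     = 4.2 × 24.8 × 1.11 + 22.794 × 13.9 + 0.5 × 17.4 × 4.1 × 10.1 × 0.89
     = 115.62 + 316.84 + 320.64 = 753.09 kPa.

q_ult ≈ 753 kPa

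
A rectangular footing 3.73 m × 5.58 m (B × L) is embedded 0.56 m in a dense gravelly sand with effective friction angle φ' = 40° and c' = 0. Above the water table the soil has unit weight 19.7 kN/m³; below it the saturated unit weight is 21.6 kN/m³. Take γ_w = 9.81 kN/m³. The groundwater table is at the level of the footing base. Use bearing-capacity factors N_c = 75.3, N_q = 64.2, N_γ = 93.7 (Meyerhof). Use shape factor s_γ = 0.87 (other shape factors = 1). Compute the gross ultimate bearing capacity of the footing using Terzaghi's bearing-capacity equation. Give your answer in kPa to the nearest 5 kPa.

Overburden at base level: q = 19.7 × 0.56 = 11.032 kPa.
Below the base the soil is submerged, so the ½γBN_γ term uses γ' = 21.6 − 9.81 = 11.79 kN/m³.
Surcharge term q·N_q = 11.032 × 64.2 = 708.25 kPa; self-weight term 0.5·γ·B·N_γ·s_γ = 0.5 × 11.79 × 3.73 × 93.7 × 0.87 = 1792.5 kPa.
q_ult = 708.25 + 1792.5 = 2500.7 kPa.

q_ult ≈ 2500 kPa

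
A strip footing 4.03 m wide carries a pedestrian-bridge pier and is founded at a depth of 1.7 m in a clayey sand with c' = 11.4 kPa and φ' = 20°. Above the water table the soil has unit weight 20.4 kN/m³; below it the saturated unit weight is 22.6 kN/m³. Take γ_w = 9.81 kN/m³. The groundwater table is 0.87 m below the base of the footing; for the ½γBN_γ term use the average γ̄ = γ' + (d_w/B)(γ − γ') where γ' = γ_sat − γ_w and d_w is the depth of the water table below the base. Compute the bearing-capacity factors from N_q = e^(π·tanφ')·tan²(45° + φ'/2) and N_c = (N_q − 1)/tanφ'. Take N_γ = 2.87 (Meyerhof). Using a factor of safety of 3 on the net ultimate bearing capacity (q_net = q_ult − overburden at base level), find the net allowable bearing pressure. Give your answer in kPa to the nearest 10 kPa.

N_q = e^(π·tan20°)·tan²(55°) = 6.4; N_c = (N_q − 1)/tanφ' = 14.83.
q = γ·D_f = 20.4 × 1.7 = 34.68 kPa.
γ' = 12.79 kN/m³; averaging over the depth B below the base, γ̄ = γ' + (d_w/B)(γ − γ') = 14.433 kN/m³.
c·N_c = 11.4 × 14.835 = 169.12 kPa
q·N_q = 34.68 × 6.3994 = 221.93 kPa
0.5·γ·B·N_γ = 0.5 × 14.433 × 4.03 × 2.87 = 83.466 kPa
q_ult = 169.12 + 221.93 + 83.466 = 474.51 kPa.
q_net = 474.51 − 34.68 = 439.83 kPa.
q_all(net) = 439.83 / 3 = 146.61 kPa.

q_all(net) ≈ 150 kPa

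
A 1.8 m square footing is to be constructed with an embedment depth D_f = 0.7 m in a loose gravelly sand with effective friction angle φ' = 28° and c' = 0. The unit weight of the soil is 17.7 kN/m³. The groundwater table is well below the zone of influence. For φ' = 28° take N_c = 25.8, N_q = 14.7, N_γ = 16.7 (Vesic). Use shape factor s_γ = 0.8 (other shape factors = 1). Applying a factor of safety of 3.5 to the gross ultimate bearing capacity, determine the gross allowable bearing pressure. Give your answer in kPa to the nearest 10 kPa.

Overburden at base level: q = 17.7 × 0.7 = 12.39 kPa.
Surcharge term q·N_q = 12.39 × 14.7 = 182.13 kPa; self-weight term 0.5·γ·B·N_γ·s_γ = 0.5 × 17.7 × 1.8 × 16.7 × 0.8 = 212.82 kPa.
q_ult = 182.13 + 212.82 = 394.96 kPa.
q_all = q_ult / FS = 394.96 / 3.5 = 112.85 kPa.

q_all ≈ 110 kPa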